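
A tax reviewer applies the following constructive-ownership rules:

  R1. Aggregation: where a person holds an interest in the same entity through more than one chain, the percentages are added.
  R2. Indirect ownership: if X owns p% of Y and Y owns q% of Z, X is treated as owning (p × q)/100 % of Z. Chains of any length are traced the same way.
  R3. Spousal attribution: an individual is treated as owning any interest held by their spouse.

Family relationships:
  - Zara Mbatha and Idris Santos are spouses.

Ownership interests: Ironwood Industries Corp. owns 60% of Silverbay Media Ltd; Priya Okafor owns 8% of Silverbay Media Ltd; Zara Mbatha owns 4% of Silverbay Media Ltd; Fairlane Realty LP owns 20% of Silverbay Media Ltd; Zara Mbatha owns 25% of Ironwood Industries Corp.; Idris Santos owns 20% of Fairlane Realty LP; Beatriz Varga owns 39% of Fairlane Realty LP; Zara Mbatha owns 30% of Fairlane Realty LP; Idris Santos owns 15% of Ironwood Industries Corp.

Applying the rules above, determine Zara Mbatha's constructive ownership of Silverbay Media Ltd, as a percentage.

By spousal attribution (R3), Zara Mbatha is treated as also owning Idris Santos's interest in Ironwood Industries Corp, giving 25% + 15% = 40%.
By spousal attribution (R3), Zara Mbatha is treated as also owning Idris Santos's interest in Fairlane Realty LP, giving 30% + 20% = 50%.
Chain via Ironwood Industries Corp. (R2): 40% × 60% = 24% of Silverbay Media Ltd.
Chain via Fairlane Realty LP (R2): 50% × 20% = 10% of Silverbay Media Ltd.
Direct interest in Silverbay Media Ltd: 4%.
Aggregating (R1): 24% + 10% + 4% = 38%.

38%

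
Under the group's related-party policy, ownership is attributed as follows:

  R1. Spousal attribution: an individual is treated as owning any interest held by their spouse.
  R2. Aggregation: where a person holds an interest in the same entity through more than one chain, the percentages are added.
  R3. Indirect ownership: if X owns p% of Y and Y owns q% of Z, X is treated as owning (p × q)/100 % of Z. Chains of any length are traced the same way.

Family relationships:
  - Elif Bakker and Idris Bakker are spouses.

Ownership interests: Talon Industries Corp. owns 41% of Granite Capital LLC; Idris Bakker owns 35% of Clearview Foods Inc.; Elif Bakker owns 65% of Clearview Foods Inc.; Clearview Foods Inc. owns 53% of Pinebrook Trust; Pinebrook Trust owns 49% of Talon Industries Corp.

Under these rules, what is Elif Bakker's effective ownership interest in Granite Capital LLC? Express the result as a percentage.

10.6477%

By spousal attribution (R1), Elif Bakker is treated as also owning Idris Bakker's interest in Clearview Foods Inc, giving 65% + 35% = 100%.
Chain via Clearview Foods Inc. → Pinebrook Trust → Talon Industries Corp. (R3): 100% × 53% × 49% × 41% = 10.6477% of Granite Capital LLC.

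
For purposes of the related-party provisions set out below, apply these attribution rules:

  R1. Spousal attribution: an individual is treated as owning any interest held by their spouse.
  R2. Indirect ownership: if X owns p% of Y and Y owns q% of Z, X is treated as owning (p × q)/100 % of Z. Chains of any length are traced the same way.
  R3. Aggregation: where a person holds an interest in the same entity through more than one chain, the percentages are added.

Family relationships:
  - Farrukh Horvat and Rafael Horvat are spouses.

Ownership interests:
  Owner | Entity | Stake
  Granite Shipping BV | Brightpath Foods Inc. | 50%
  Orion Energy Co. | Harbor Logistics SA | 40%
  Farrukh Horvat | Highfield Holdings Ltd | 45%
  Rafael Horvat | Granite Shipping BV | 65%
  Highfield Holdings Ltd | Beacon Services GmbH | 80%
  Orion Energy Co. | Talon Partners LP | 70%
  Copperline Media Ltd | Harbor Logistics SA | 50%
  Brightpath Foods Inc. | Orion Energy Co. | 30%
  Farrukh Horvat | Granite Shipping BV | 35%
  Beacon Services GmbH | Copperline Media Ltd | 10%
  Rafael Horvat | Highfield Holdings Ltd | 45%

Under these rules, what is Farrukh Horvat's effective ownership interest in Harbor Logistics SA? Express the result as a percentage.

By spousal attribution (R1), Farrukh Horvat is treated as also owning Rafael Horvat's interest in Granite Shipping BV, giving 35% + 65% = 100%.
By spousal attribution (R1), Farrukh Horvat is treated as also owning Rafael Horvat's interest in Highfield Holdings Ltd, giving 45% + 45% = 90%.
Chain via Granite Shipping BV → Brightpath Foods Inc. → Orion Energy Co. (R2): 100% × 50% × 30% × 40% = 6% of Harbor Logistics SA.
Chain via Highfield Holdings Ltd → Beacon Services GmbH → Copperline Media Ltd (R2): 90% × 80% × 10% × 50% = 3.6% of Harbor Logistics SA.
Aggregating (R3): 6% + 3.6% = 9.6%.

9.6%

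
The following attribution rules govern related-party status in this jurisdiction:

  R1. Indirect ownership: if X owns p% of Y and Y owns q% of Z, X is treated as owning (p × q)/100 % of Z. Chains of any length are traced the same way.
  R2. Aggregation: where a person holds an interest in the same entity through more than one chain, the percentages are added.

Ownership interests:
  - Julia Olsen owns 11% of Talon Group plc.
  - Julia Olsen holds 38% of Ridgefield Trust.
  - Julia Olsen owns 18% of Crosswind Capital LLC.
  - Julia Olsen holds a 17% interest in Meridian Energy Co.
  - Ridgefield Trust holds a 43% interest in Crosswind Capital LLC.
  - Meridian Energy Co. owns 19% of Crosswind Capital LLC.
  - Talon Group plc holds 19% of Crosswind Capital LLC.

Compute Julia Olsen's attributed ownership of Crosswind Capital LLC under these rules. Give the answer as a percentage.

39.66%

Chain via Meridian Energy Co. (R1): 17% × 19% = 3.23% of Crosswind Capital LLC.
Chain via Ridgefield Trust (R1): 38% × 43% = 16.34% of Crosswind Capital LLC.
Chain via Talon Group plc (R1): 11% × 19% = 2.09% of Crosswind Capital LLC.
Direct interest in Crosswind Capital LLC: 18%.
Aggregating (R2): 3.23% + 16.34% + 2.09% + 18% = 39.66%.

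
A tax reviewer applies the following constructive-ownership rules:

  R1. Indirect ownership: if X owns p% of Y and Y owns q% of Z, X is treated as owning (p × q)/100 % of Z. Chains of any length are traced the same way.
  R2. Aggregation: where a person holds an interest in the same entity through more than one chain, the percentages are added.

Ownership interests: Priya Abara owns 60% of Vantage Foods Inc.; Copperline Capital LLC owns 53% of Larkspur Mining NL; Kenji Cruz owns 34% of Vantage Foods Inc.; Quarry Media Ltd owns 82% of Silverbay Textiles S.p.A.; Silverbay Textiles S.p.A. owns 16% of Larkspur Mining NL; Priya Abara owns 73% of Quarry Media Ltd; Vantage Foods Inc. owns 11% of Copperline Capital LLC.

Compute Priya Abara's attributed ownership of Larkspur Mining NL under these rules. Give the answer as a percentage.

Chain via Quarry Media Ltd → Silverbay Textiles S.p.A. (R1): 73% × 82% × 16% = 9.5776% of Larkspur Mining NL.
Chain via Vantage Foods Inc. → Copperline Capital LLC (R1): 60% × 11% × 53% = 3.498% of Larkspur Mining NL.
Aggregating (R2): 9.5776% + 3.498% = 13.0756%.

13.0756%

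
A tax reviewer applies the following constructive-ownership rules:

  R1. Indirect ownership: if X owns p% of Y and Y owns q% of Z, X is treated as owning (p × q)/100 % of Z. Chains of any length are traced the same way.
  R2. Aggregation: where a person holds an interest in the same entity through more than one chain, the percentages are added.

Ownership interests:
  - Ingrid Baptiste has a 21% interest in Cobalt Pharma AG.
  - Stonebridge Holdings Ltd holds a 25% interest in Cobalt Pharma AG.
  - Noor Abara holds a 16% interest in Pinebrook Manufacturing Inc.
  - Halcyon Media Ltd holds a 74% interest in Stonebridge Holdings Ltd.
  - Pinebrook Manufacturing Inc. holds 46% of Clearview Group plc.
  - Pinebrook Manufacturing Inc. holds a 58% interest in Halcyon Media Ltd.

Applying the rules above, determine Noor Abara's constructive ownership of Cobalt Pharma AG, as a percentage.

1.7168%

Chain via Pinebrook Manufacturing Inc. → Halcyon Media Ltd → Stonebridge Holdings Ltd (R1): 16% × 58% × 74% × 25% = 1.7168% of Cobalt Pharma AG.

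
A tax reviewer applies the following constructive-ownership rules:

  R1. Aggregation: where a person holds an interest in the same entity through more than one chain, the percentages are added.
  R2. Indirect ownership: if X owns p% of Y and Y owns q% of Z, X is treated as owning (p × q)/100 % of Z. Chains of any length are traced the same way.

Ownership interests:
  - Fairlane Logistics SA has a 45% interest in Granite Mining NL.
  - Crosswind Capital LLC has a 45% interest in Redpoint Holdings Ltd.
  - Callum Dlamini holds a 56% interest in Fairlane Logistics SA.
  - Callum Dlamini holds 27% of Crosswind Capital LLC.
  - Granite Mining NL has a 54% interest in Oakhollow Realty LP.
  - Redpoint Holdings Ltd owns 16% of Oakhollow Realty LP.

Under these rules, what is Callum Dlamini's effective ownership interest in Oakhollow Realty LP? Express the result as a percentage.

15.552%

Chain via Fairlane Logistics SA → Granite Mining NL (R2): 56% × 45% × 54% = 13.608% of Oakhollow Realty LP.
Chain via Crosswind Capital LLC → Redpoint Holdings Ltd (R2): 27% × 45% × 16% = 1.944% of Oakhollow Realty LP.
Aggregating (R1): 13.608% + 1.944% = 15.552%.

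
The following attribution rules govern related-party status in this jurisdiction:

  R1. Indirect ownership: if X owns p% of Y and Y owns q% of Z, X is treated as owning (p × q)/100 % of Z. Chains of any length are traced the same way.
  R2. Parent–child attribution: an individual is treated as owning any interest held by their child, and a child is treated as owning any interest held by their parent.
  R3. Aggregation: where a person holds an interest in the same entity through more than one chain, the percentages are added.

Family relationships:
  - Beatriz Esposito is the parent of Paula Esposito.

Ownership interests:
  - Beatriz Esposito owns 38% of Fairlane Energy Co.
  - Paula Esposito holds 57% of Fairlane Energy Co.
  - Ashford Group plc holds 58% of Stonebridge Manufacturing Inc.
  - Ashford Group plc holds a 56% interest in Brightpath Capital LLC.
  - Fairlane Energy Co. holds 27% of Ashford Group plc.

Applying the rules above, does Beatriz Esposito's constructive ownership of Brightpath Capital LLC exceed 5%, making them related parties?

Yes

By parent–child attribution (R2), Beatriz Esposito is treated as also owning Paula Esposito's interest in Fairlane Energy Co, giving 38% + 57% = 95%.
Chain via Fairlane Energy Co. → Ashford Group plc (R1): 95% × 27% × 56% = 14.364% of Brightpath Capital LLC.
14.364% exceeds the 5% threshold, so Beatriz is a related party to Brightpath Capital LLC.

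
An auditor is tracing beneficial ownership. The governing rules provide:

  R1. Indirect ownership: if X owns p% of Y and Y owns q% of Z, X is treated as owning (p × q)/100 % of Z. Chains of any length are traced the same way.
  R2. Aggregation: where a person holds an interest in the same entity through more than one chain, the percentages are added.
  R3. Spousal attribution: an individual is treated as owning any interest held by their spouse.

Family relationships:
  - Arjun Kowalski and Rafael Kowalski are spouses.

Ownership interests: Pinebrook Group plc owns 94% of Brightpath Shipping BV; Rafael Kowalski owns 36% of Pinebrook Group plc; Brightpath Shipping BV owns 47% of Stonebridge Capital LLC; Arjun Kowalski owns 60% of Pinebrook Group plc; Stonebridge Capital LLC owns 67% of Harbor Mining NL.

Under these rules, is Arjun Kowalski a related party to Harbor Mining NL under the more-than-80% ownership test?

By spousal attribution (R3), Arjun Kowalski is treated as also owning Rafael Kowalski's interest in Pinebrook Group plc, giving 60% + 36% = 96%.
Chain via Pinebrook Group plc → Brightpath Shipping BV → Stonebridge Capital LLC (R1): 96% × 94% × 47% × 67% = 28.416576% of Harbor Mining NL.
28.416576% does not exceed the 80% threshold, so Arjun is not a related party to Harbor Mining NL.

No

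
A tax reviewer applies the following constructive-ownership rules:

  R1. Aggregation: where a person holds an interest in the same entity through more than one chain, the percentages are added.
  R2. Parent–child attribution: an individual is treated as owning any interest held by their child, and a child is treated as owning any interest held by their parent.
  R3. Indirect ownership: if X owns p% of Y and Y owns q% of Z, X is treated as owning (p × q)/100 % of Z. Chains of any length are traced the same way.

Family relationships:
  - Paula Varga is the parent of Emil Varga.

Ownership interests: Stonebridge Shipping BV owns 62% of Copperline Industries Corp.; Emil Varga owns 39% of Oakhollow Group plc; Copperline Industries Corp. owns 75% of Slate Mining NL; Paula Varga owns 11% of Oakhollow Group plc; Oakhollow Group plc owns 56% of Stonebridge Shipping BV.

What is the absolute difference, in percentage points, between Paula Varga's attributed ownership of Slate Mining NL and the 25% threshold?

11.98

By parent–child attribution (R2), Paula Varga is treated as also owning Emil Varga's interest in Oakhollow Group plc, giving 11% + 39% = 50%.
Chain via Oakhollow Group plc → Stonebridge Shipping BV → Copperline Industries Corp. (R3): 50% × 56% × 62% × 75% = 13.02% of Slate Mining NL.
13.02% falls short of the 25% threshold by 11.98 percentage points.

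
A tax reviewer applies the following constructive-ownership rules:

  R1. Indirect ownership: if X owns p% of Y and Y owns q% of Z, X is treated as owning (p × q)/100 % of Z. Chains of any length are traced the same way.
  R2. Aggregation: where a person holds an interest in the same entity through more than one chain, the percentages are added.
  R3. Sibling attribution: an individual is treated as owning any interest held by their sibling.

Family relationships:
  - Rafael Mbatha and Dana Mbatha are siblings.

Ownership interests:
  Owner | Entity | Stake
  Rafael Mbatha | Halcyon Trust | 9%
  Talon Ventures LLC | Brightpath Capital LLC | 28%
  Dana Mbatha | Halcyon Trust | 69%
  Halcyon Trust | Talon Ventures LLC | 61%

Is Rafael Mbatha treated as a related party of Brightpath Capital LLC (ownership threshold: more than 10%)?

Yes

By sibling attribution (R3), Rafael Mbatha is treated as also owning Dana Mbatha's interest in Halcyon Trust, giving 9% + 69% = 78%.
Chain via Halcyon Trust → Talon Ventures LLC (R1): 78% × 61% × 28% = 13.3224% of Brightpath Capital LLC.
13.3224% exceeds the 10% threshold, so Rafael is a related party to Brightpath Capital LLC.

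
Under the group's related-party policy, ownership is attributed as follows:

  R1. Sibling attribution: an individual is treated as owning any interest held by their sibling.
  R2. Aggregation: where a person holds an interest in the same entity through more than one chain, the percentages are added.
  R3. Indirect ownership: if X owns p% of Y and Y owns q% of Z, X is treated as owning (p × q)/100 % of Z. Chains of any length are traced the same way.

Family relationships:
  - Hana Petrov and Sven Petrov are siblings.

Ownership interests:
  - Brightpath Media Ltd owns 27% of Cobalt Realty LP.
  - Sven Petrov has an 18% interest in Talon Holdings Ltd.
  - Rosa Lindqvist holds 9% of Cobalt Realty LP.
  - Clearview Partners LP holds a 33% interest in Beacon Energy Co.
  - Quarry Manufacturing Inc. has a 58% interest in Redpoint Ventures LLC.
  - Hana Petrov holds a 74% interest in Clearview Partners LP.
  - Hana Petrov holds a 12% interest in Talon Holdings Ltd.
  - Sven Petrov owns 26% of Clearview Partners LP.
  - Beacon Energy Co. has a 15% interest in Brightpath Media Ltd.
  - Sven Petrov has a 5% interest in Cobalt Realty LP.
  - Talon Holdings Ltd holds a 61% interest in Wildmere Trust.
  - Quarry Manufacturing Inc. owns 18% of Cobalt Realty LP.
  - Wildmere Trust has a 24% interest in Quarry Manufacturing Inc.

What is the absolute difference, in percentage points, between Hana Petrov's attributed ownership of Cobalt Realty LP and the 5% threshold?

By sibling attribution (R1), Hana Petrov is treated as also owning Sven Petrov's interest in Talon Holdings Ltd, giving 12% + 18% = 30%.
By sibling attribution (R1), Hana Petrov is treated as also owning Sven Petrov's interest in Clearview Partners LP, giving 74% + 26% = 100%.
By sibling attribution (R1), Hana Petrov is treated as owning Sven Petrov's 5% interest in Cobalt Realty LP.
Chain via Talon Holdings Ltd → Wildmere Trust → Quarry Manufacturing Inc. (R3): 30% × 61% × 24% × 18% = 0.79056% of Cobalt Realty LP.
Chain via Clearview Partners LP → Beacon Energy Co. → Brightpath Media Ltd (R3): 100% × 33% × 15% × 27% = 1.3365% of Cobalt Realty LP.
Direct interest in Cobalt Realty LP: 5%.
Aggregating (R2): 0.79056% + 1.3365% + 5% = 7.12706%.
7.12706% exceeds the 5% threshold by 2.12706 percentage points.

2.12706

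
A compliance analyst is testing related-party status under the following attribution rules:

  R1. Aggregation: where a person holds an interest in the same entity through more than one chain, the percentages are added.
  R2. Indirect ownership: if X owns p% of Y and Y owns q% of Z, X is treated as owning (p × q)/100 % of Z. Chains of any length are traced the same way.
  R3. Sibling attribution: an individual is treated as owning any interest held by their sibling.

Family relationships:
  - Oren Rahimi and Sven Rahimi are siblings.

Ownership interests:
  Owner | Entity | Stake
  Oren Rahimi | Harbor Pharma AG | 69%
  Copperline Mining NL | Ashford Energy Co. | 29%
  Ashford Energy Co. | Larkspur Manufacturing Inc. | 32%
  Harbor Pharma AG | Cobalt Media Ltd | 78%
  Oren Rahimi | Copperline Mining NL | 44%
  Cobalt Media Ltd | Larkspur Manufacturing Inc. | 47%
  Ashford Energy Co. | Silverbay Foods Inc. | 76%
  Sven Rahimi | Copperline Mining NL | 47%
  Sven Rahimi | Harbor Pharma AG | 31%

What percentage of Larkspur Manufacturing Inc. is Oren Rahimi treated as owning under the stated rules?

45.1048%

By sibling attribution (R3), Oren Rahimi is treated as also owning Sven Rahimi's interest in Copperline Mining NL, giving 44% + 47% = 91%.
By sibling attribution (R3), Oren Rahimi is treated as also owning Sven Rahimi's interest in Harbor Pharma AG, giving 69% + 31% = 100%.
Chain via Copperline Mining NL → Ashford Energy Co. (R2): 91% × 29% × 32% = 8.4448% of Larkspur Manufacturing Inc.
Chain via Harbor Pharma AG → Cobalt Media Ltd (R2): 100% × 78% × 47% = 36.66% of Larkspur Manufacturing Inc.
Aggregating (R1): 8.4448% + 36.66% = 45.1048%.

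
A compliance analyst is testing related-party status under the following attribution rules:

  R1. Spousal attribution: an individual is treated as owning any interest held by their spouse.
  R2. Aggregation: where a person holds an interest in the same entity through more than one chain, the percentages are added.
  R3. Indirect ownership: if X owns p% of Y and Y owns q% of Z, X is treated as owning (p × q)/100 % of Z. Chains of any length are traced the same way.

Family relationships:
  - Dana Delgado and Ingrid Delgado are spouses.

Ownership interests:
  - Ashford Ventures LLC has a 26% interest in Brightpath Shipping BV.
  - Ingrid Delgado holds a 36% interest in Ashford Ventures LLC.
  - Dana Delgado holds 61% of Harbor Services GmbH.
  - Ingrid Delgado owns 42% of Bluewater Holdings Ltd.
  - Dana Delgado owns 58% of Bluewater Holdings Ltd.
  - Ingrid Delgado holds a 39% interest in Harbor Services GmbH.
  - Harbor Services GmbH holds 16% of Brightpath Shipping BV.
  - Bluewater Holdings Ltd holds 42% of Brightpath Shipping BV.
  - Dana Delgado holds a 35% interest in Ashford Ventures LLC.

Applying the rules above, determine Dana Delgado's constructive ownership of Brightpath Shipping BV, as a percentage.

76.46%

By spousal attribution (R1), Dana Delgado is treated as also owning Ingrid Delgado's interest in Bluewater Holdings Ltd, giving 58% + 42% = 100%.
By spousal attribution (R1), Dana Delgado is treated as also owning Ingrid Delgado's interest in Harbor Services GmbH, giving 61% + 39% = 100%.
By spousal attribution (R1), Dana Delgado is treated as also owning Ingrid Delgado's interest in Ashford Ventures LLC, giving 35% + 36% = 71%.
Chain via Bluewater Holdings Ltd (R3): 100% × 42% = 42% of Brightpath Shipping BV.
Chain via Harbor Services GmbH (R3): 100% × 16% = 16% of Brightpath Shipping BV.
Chain via Ashford Ventures LLC (R3): 71% × 26% = 18.46% of Brightpath Shipping BV.
Aggregating (R2): 42% + 16% + 18.46% = 76.46%.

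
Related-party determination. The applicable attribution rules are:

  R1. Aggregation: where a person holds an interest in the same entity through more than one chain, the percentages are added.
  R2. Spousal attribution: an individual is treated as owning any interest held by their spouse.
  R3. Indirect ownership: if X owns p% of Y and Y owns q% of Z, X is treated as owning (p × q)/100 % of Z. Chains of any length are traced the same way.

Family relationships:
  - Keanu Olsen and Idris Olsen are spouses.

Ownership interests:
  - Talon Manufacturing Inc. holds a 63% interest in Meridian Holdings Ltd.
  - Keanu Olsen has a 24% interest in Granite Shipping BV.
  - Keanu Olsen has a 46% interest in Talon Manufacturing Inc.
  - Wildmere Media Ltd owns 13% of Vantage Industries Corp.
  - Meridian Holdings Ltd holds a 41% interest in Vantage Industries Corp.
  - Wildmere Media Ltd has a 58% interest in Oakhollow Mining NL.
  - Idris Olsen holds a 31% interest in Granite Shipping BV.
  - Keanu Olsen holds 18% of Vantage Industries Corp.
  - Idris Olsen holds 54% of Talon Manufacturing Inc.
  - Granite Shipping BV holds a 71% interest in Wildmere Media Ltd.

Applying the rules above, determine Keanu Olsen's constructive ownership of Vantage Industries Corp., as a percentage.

48.9065%

By spousal attribution (R2), Keanu Olsen is treated as also owning Idris Olsen's interest in Granite Shipping BV, giving 24% + 31% = 55%.
By spousal attribution (R2), Keanu Olsen is treated as also owning Idris Olsen's interest in Talon Manufacturing Inc, giving 46% + 54% = 100%.
Chain via Granite Shipping BV → Wildmere Media Ltd (R3): 55% × 71% × 13% = 5.0765% of Vantage Industries Corp.
Chain via Talon Manufacturing Inc. → Meridian Holdings Ltd (R3): 100% × 63% × 41% = 25.83% of Vantage Industries Corp.
Direct interest in Vantage Industries Corp: 18%.
Aggregating (R1): 5.0765% + 25.83% + 18% = 48.9065%.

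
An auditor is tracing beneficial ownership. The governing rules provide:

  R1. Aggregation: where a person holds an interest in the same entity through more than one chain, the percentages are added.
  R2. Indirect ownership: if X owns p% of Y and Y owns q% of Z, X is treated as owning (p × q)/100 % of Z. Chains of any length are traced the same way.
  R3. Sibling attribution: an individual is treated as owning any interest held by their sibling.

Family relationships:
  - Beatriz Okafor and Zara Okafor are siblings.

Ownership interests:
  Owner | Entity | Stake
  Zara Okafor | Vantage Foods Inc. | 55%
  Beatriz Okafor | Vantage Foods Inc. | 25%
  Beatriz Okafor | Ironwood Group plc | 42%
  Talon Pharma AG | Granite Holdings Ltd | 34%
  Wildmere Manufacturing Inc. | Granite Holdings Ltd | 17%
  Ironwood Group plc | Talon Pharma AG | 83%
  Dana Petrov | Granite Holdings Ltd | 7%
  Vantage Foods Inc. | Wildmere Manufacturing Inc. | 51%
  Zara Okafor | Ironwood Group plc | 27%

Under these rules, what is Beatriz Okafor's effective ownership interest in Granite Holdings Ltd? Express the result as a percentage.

By sibling attribution (R3), Beatriz Okafor is treated as also owning Zara Okafor's interest in Ironwood Group plc, giving 42% + 27% = 69%.
By sibling attribution (R3), Beatriz Okafor is treated as also owning Zara Okafor's interest in Vantage Foods Inc, giving 25% + 55% = 80%.
Chain via Ironwood Group plc → Talon Pharma AG (R2): 69% × 83% × 34% = 19.4718% of Granite Holdings Ltd.
Chain via Vantage Foods Inc. → Wildmere Manufacturing Inc. (R2): 80% × 51% × 17% = 6.936% of Granite Holdings Ltd.
Aggregating (R1): 19.4718% + 6.936% = 26.4078%.

26.4078%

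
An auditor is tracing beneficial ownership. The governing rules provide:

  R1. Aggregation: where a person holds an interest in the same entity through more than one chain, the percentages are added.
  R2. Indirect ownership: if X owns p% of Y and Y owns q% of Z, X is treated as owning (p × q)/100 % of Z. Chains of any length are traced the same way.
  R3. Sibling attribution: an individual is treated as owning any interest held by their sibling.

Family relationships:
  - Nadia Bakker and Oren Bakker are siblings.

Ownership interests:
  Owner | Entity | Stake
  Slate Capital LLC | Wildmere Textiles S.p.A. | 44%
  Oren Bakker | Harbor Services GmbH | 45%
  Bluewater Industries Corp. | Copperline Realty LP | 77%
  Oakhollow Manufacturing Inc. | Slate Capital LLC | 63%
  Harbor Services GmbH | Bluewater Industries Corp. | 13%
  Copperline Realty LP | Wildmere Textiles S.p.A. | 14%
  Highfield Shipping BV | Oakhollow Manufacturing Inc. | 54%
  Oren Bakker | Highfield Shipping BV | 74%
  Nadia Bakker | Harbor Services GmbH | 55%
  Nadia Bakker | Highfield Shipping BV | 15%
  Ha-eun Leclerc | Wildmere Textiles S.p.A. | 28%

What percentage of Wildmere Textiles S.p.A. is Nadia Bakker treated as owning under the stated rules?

By sibling attribution (R3), Nadia Bakker is treated as also owning Oren Bakker's interest in Highfield Shipping BV, giving 15% + 74% = 89%.
By sibling attribution (R3), Nadia Bakker is treated as also owning Oren Bakker's interest in Harbor Services GmbH, giving 55% + 45% = 100%.
Chain via Highfield Shipping BV → Oakhollow Manufacturing Inc. → Slate Capital LLC (R2): 89% × 54% × 63% × 44% = 13.322232% of Wildmere Textiles S.p.A.
Chain via Harbor Services GmbH → Bluewater Industries Corp. → Copperline Realty LP (R2): 100% × 13% × 77% × 14% = 1.4014% of Wildmere Textiles S.p.A.
Aggregating (R1): 13.322232% + 1.4014% = 14.723632%.

14.723632%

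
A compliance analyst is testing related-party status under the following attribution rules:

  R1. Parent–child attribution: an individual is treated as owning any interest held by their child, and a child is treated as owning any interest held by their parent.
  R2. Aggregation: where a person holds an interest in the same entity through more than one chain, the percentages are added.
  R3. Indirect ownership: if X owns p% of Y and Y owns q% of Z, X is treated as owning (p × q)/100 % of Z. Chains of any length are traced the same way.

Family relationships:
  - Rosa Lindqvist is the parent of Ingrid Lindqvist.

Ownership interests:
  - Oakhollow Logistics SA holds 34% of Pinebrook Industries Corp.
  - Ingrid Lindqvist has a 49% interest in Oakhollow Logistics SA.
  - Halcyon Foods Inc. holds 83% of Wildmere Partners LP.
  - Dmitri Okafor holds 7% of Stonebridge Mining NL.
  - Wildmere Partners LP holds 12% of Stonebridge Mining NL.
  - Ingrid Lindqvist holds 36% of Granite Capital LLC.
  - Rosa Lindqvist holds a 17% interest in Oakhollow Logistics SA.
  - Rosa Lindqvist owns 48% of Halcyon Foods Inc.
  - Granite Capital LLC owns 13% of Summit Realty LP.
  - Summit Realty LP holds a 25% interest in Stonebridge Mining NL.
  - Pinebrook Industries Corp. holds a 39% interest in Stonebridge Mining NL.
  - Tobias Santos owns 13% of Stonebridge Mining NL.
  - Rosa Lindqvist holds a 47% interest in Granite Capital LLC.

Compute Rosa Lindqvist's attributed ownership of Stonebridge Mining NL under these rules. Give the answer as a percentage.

16.2299%

By parent–child attribution (R1), Rosa Lindqvist is treated as also owning Ingrid Lindqvist's interest in Oakhollow Logistics SA, giving 17% + 49% = 66%.
By parent–child attribution (R1), Rosa Lindqvist is treated as also owning Ingrid Lindqvist's interest in Granite Capital LLC, giving 47% + 36% = 83%.
Chain via Oakhollow Logistics SA → Pinebrook Industries Corp. (R3): 66% × 34% × 39% = 8.7516% of Stonebridge Mining NL.
Chain via Halcyon Foods Inc. → Wildmere Partners LP (R3): 48% × 83% × 12% = 4.7808% of Stonebridge Mining NL.
Chain via Granite Capital LLC → Summit Realty LP (R3): 83% × 13% × 25% = 2.6975% of Stonebridge Mining NL.
Aggregating (R2): 8.7516% + 4.7808% + 2.6975% = 16.2299%.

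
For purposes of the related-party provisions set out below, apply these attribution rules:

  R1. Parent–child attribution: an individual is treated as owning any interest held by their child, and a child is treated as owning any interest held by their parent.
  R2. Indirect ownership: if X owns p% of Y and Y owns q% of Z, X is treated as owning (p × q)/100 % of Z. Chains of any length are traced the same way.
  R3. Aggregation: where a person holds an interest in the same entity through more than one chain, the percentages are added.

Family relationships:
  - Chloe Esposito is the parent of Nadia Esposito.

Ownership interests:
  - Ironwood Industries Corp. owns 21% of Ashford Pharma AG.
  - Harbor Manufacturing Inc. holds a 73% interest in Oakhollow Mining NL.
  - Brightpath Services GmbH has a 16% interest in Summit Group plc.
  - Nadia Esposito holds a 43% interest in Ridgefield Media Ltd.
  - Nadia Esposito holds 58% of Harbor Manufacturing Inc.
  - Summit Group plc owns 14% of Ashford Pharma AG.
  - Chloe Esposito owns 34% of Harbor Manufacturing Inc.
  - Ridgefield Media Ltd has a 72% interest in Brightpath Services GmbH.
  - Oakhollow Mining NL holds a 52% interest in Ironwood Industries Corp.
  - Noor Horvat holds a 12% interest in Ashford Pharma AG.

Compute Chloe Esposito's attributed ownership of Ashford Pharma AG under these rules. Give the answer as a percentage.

8.027376%

By parent–child attribution (R1), Chloe Esposito is treated as also owning Nadia Esposito's interest in Harbor Manufacturing Inc, giving 34% + 58% = 92%.
By parent–child attribution (R1), Chloe Esposito is treated as owning Nadia Esposito's 43% interest in Ridgefield Media Ltd.
Chain via Harbor Manufacturing Inc. → Oakhollow Mining NL → Ironwood Industries Corp. (R2): 92% × 73% × 52% × 21% = 7.333872% of Ashford Pharma AG.
Chain via Ridgefield Media Ltd → Brightpath Services GmbH → Summit Group plc (R2): 43% × 72% × 16% × 14% = 0.693504% of Ashford Pharma AG.
Aggregating (R3): 7.333872% + 0.693504% = 8.027376%.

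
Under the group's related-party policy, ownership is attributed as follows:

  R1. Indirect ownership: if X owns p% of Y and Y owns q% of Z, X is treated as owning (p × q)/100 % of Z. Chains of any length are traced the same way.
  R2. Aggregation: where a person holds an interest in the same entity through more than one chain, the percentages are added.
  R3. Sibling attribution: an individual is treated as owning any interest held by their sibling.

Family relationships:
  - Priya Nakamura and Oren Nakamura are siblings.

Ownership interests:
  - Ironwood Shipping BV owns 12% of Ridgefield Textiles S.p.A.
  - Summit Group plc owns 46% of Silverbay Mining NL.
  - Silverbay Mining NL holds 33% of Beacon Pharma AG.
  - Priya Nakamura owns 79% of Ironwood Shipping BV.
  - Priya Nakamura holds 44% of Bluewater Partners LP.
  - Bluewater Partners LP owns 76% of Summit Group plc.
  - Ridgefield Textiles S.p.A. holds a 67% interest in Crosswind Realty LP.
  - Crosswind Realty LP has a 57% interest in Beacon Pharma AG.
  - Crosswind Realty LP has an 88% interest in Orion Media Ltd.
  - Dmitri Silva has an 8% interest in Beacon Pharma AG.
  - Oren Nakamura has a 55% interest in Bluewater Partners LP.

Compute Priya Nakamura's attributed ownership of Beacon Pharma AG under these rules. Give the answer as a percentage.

15.041844%

By sibling attribution (R3), Priya Nakamura is treated as also owning Oren Nakamura's interest in Bluewater Partners LP, giving 44% + 55% = 99%.
Chain via Ironwood Shipping BV → Ridgefield Textiles S.p.A. → Crosswind Realty LP (R1): 79% × 12% × 67% × 57% = 3.620412% of Beacon Pharma AG.
Chain via Bluewater Partners LP → Summit Group plc → Silverbay Mining NL (R1): 99% × 76% × 46% × 33% = 11.421432% of Beacon Pharma AG.
Aggregating (R2): 3.620412% + 11.421432% = 15.041844%.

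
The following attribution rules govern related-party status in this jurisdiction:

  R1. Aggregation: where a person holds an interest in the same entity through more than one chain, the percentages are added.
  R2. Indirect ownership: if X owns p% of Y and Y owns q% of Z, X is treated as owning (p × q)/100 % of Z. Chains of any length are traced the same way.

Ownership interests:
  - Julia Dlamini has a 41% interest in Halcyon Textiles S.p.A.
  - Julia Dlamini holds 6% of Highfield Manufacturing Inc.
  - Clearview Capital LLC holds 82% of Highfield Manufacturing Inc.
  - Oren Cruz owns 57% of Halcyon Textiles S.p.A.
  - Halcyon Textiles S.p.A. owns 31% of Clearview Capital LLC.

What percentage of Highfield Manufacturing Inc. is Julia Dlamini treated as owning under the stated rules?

Chain via Halcyon Textiles S.p.A. → Clearview Capital LLC (R2): 41% × 31% × 82% = 10.4222% of Highfield Manufacturing Inc.
Direct interest in Highfield Manufacturing Inc: 6%.
Aggregating (R1): 10.4222% + 6% = 16.4222%.

16.4222%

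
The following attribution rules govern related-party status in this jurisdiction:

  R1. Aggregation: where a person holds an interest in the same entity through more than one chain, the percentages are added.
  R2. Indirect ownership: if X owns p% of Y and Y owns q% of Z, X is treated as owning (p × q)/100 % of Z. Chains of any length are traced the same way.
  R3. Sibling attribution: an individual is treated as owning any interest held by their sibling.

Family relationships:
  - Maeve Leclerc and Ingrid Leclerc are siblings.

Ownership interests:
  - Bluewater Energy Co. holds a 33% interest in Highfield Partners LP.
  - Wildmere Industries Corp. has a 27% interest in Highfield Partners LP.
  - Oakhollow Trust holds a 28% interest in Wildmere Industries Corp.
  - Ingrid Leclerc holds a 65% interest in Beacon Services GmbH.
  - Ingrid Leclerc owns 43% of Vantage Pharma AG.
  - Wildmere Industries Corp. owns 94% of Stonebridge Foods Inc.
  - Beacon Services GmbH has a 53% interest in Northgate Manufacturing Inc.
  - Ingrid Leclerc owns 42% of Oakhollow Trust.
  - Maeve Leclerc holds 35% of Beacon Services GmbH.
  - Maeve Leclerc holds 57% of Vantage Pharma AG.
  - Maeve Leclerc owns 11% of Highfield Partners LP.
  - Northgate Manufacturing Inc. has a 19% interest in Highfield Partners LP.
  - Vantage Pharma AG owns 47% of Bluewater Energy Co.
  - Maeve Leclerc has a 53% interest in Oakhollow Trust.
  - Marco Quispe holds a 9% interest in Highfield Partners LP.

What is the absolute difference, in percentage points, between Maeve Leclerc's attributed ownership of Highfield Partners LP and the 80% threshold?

By sibling attribution (R3), Maeve Leclerc is treated as also owning Ingrid Leclerc's interest in Vantage Pharma AG, giving 57% + 43% = 100%.
By sibling attribution (R3), Maeve Leclerc is treated as also owning Ingrid Leclerc's interest in Beacon Services GmbH, giving 35% + 65% = 100%.
By sibling attribution (R3), Maeve Leclerc is treated as also owning Ingrid Leclerc's interest in Oakhollow Trust, giving 53% + 42% = 95%.
Chain via Vantage Pharma AG → Bluewater Energy Co. (R2): 100% × 47% × 33% = 15.51% of Highfield Partners LP.
Chain via Beacon Services GmbH → Northgate Manufacturing Inc. (R2): 100% × 53% × 19% = 10.07% of Highfield Partners LP.
Chain via Oakhollow Trust → Wildmere Industries Corp. (R2): 95% × 28% × 27% = 7.182% of Highfield Partners LP.
Direct interest in Highfield Partners LP: 11%.
Aggregating (R1): 15.51% + 10.07% + 7.182% + 11% = 43.762%.
43.762% falls short of the 80% threshold by 36.238 percentage points.

36.238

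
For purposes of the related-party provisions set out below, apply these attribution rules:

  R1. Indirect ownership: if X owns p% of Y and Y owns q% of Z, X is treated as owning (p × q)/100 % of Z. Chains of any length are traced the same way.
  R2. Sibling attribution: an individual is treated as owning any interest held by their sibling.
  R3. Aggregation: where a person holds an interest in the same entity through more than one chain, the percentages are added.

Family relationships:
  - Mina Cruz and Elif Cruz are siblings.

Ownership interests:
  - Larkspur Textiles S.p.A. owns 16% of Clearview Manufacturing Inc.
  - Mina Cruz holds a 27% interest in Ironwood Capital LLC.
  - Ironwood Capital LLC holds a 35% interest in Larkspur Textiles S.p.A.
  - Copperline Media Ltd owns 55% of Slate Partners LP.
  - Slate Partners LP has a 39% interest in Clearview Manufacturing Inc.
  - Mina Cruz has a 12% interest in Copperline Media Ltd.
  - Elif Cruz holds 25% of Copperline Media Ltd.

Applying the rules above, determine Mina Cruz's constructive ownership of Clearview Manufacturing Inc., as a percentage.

By sibling attribution (R2), Mina Cruz is treated as also owning Elif Cruz's interest in Copperline Media Ltd, giving 12% + 25% = 37%.
Chain via Ironwood Capital LLC → Larkspur Textiles S.p.A. (R1): 27% × 35% × 16% = 1.512% of Clearview Manufacturing Inc.
Chain via Copperline Media Ltd → Slate Partners LP (R1): 37% × 55% × 39% = 7.9365% of Clearview Manufacturing Inc.
Aggregating (R3): 1.512% + 7.9365% = 9.4485%.

9.4485%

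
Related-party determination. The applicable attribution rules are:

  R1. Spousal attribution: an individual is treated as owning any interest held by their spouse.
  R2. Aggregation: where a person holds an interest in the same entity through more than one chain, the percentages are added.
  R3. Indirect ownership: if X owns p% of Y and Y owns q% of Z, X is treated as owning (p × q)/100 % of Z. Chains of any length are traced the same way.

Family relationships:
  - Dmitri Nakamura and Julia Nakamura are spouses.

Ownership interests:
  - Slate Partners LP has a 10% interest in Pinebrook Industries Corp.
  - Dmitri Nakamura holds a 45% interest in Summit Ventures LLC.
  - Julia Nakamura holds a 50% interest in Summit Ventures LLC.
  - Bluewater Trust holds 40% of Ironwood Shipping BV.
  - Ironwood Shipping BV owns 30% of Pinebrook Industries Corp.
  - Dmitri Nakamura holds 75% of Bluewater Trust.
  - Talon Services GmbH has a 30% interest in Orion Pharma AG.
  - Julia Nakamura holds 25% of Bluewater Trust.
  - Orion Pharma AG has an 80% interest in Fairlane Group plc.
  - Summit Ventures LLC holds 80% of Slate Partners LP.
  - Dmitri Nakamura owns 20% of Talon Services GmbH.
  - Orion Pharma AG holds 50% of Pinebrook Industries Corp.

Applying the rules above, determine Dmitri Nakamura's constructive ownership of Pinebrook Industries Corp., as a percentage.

By spousal attribution (R1), Dmitri Nakamura is treated as also owning Julia Nakamura's interest in Summit Ventures LLC, giving 45% + 50% = 95%.
By spousal attribution (R1), Dmitri Nakamura is treated as also owning Julia Nakamura's interest in Bluewater Trust, giving 75% + 25% = 100%.
Chain via Summit Ventures LLC → Slate Partners LP (R3): 95% × 80% × 10% = 7.6% of Pinebrook Industries Corp.
Chain via Talon Services GmbH → Orion Pharma AG (R3): 20% × 30% × 50% = 3% of Pinebrook Industries Corp.
Chain via Bluewater Trust → Ironwood Shipping BV (R3): 100% × 40% × 30% = 12% of Pinebrook Industries Corp.
Aggregating (R2): 7.6% + 3% + 12% = 22.6%.

22.6%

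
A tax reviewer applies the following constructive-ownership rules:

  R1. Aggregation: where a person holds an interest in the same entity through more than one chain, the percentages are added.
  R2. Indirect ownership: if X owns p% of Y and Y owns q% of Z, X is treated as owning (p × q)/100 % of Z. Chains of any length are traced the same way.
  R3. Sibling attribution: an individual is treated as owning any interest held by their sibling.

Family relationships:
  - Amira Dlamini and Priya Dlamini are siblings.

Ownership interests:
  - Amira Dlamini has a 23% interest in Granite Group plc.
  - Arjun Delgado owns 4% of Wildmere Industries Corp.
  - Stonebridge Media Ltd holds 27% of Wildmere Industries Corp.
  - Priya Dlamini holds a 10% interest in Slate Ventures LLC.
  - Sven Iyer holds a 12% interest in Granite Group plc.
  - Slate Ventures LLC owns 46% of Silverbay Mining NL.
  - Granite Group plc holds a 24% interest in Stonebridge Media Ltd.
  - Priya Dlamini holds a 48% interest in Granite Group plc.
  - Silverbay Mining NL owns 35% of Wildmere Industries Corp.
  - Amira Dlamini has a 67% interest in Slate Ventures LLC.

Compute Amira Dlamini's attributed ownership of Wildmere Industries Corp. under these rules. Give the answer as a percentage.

By sibling attribution (R3), Amira Dlamini is treated as also owning Priya Dlamini's interest in Slate Ventures LLC, giving 67% + 10% = 77%.
By sibling attribution (R3), Amira Dlamini is treated as also owning Priya Dlamini's interest in Granite Group plc, giving 23% + 48% = 71%.
Chain via Slate Ventures LLC → Silverbay Mining NL (R2): 77% × 46% × 35% = 12.397% of Wildmere Industries Corp.
Chain via Granite Group plc → Stonebridge Media Ltd (R2): 71% × 24% × 27% = 4.6008% of Wildmere Industries Corp.
Aggregating (R1): 12.397% + 4.6008% = 16.9978%.

16.9978%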